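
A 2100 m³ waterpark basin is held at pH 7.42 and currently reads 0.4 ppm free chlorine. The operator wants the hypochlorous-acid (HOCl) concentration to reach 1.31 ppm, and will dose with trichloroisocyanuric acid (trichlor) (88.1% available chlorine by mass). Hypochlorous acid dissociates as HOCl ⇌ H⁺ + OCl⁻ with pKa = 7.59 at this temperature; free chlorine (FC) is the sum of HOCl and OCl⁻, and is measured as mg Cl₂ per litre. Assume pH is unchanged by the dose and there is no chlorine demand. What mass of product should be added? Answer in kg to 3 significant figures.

Volume: 2100 m³ = 2,100,000 L.
[OCl⁻]/[HOCl] = 10^(pH − pKa) = 10^(7.42 − 7.59) = 0.6761; fraction as HOCl = 1/(1 + 0.6761) = 0.5966.
Free chlorine required for 1.31 ppm HOCl: 1.31 / 0.5966 = 2.196 ppm.
FC to add: 2.196 − 0.4 = 1.796 mg/L as Cl₂.
Cl₂ equivalent: 1.796 mg/L × 2,100,000 L = 3771 g.
Product at 88.1% available Cl: 3771 / 0.881 = 4280 g.

4.28 kg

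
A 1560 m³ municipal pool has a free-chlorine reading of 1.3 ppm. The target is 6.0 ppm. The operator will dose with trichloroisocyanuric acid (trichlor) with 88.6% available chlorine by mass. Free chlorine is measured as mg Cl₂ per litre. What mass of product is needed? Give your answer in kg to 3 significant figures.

8.28 kg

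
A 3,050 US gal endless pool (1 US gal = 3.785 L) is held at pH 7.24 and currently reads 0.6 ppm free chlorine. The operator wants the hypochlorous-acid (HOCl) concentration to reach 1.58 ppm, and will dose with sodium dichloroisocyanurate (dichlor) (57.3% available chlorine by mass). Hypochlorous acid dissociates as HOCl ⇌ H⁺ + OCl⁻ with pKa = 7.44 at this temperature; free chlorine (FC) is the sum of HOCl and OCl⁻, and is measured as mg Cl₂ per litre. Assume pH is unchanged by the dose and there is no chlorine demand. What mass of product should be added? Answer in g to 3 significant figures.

39.8 g

Volume: 3,050 US gal × 3.785 L/gal = 11,544 L.
[OCl⁻]/[HOCl] = 10^(pH − pKa) = 10^(7.24 − 7.44) = 0.631; fraction as HOCl = 1/(1 + 0.631) = 0.6131.
Free chlorine required for 1.58 ppm HOCl: 1.58 / 0.6131 = 2.577 ppm.
FC to add: 2.577 − 0.6 = 1.977 mg/L as Cl₂.
Cl₂ equivalent: 1.977 mg/L × 11,544 L = 22.82 g.
Product at 57.3% available Cl: 22.82 / 0.573 = 39.83 g.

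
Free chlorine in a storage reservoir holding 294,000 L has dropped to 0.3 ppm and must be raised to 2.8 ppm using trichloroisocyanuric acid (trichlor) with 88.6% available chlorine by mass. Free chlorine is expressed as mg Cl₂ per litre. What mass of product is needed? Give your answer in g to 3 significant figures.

830 g

Chlorine deficit: 2.8 − 0.3 = 2.5 ppm = 2.5 mg/L as Cl₂.
Cl₂ equivalent needed: 2.5 mg/L × 294,000 L = 735,000 mg = 735 g.
Product at 88.6% available chlorine: 735 / 0.886 = 829.6 g.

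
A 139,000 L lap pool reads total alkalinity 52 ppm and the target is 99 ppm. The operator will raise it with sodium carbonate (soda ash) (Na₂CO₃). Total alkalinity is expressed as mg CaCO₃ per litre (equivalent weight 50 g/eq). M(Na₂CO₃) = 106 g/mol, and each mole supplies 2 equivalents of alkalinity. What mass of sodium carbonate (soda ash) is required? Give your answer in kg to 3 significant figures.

6.92 kg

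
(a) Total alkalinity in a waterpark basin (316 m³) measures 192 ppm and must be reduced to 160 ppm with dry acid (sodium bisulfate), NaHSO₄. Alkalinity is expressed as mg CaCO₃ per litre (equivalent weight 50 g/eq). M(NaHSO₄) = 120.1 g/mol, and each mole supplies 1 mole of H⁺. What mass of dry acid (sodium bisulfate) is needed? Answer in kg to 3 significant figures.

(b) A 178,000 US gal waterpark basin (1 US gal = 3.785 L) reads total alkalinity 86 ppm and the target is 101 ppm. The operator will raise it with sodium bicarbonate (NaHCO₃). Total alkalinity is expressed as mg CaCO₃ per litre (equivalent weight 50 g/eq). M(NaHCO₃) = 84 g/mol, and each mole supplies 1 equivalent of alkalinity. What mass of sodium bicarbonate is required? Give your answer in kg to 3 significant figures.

(a) 24.3 kg; (b) 17.0 kg

(a) Volume: 316 m³ = 316,000 L.
(a) Alkalinity to neutralize: (192 − 160) = 32 mg/L as CaCO₃ × 316,000 L = 10,110 g as CaCO₃.
(a) Equivalents of H⁺ required: 10,110 ÷ 50 g/eq = 202.2 eq = 202.2 mol NaHSO₄.
(a) Mass of NaHSO₄: 202.2 × 120.1 = 24,290 g.

(b) Volume: 178,000 US gal × 3.785 L/gal = 673,730 L.
(b) Alkalinity to add: (101 − 86) = 15 mg/L as CaCO₃ × 673,730 L = 10,110 g as CaCO₃.
(b) Equivalents: 10,110 g ÷ 50 g/eq = 202.1 eq.
(b) NaHCO₃ supplies 1 eq per mole → 202.1 mol.
(b) Mass: 202.1 mol × 84 g/mol = 16,980 g.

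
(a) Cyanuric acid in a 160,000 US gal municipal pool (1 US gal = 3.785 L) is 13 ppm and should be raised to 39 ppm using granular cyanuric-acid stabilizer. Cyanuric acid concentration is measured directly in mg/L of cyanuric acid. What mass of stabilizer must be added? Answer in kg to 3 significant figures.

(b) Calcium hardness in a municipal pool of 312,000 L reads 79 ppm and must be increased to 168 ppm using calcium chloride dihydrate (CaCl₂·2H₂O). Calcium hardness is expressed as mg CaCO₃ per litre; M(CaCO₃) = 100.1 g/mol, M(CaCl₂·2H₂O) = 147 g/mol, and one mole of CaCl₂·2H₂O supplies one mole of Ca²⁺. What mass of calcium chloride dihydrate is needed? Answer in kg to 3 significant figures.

(a) 15.7 kg; (b) 40.8 kg

(a) Volume: 160,000 US gal × 3.785 L/gal = 605,600 L.
(a) CYA to add: (39 − 13) = 26 mg/L × 605,600 L = 15,750 g cyanuric acid.

(b) Hardness to add: (168 − 79) = 89 mg/L as CaCO₃ × 312,000 L = 27,770 g as CaCO₃.
(b) Moles of Ca²⁺ (1 mol Ca²⁺ ≡ 1 mol CaCO₃): 27,770 / 100.1 g/mol = 277.4 mol.
(b) Mass of CaCl₂·2H₂O: 277.4 × 147 = 40,780 g.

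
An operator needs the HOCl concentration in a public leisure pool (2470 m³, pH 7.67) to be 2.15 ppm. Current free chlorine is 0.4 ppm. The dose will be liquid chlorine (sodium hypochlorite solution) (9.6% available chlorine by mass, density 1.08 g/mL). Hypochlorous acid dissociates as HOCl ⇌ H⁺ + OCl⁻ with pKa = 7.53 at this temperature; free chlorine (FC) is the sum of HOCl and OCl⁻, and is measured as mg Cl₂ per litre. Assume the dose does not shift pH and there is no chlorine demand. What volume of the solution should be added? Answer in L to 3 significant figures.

Volume: 2470 m³ = 2,470,000 L.
[OCl⁻]/[HOCl] = 10^(pH − pKa) = 10^(7.67 − 7.53) = 1.38; fraction as HOCl = 1/(1 + 1.38) = 0.4201.
Free chlorine required for 2.15 ppm HOCl: 2.15 / 0.4201 = 5.118 ppm.
FC to add: 5.118 − 0.4 = 4.718 mg/L as Cl₂.
Cl₂ equivalent: 4.718 mg/L × 2,470,000 L = 11,650 g.
Product at 9.6% available Cl: 11,650 / 0.096 = 121,400 g.
Volume: 121,400 g ÷ 1.08 g/mL = 112,400 mL.

112 L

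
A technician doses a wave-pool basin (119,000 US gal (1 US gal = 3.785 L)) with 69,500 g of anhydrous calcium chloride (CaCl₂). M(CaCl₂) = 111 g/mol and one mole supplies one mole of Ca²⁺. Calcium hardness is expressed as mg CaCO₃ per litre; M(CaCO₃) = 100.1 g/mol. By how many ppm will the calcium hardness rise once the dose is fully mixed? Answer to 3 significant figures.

139 ppm

Volume: 119,000 US gal × 3.785 L/gal = 450,415 L.
Moles of Ca²⁺: 69,500 g ÷ 111 g/mol = 626.1 mol.
As CaCO₃: 626.1 mol × 100.1 g/mol = 62,680 g.
Rise: 62,680 g / 450,415 L × 1000 = 139.1 mg/L.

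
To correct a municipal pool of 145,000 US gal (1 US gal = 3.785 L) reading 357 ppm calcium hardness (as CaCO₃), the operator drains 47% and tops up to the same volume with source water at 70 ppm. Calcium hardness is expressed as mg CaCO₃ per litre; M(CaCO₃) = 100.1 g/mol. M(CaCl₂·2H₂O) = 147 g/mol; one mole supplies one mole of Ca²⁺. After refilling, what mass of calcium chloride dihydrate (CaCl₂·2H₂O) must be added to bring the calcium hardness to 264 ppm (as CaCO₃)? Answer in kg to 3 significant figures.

Volume: 145,000 US gal × 3.785 L/gal = 548,825 L.
After draining 47% and refilling: 357 × 0.53 + 70 × 0.47 = 222.11 ppm.
Deficit to target: 264 − 222.11 = 41.89 mg/L.
As CaCO₃: 41.89 mg/L × 548,825 L = 22,990 g; ÷ 100.1 = 229.7 mol Ca²⁺.
Mass: 229.7 × 147 = 33,760 g.

33.8 kg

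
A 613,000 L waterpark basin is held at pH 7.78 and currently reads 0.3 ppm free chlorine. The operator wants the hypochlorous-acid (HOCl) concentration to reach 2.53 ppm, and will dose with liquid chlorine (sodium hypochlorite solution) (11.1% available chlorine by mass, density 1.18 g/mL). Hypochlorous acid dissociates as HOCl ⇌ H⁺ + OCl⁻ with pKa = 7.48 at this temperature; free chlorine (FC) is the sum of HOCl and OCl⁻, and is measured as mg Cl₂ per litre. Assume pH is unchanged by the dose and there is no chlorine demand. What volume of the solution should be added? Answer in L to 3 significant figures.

34.1 L

[OCl⁻]/[HOCl] = 10^(pH − pKa) = 10^(7.78 − 7.48) = 1.995; fraction as HOCl = 1/(1 + 1.995) = 0.3339.
Free chlorine required for 2.53 ppm HOCl: 2.53 / 0.3339 = 7.578 ppm.
FC to add: 7.578 − 0.3 = 7.278 mg/L as Cl₂.
Cl₂ equivalent: 7.278 mg/L × 613,000 L = 4461 g.
Product at 11.1% available Cl: 4461 / 0.111 = 40,190 g.
Volume: 40,190 g ÷ 1.18 g/mL = 34,060 mL.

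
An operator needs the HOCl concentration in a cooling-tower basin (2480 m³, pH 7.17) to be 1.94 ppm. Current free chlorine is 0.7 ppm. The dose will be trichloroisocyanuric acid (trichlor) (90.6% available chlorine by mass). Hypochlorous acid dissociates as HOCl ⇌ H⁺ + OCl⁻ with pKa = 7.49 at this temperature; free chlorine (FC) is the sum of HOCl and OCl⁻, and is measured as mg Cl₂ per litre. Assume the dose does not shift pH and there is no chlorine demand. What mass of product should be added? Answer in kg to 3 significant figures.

5.94 kg

Volume: 2480 m³ = 2,480,000 L.
[OCl⁻]/[HOCl] = 10^(pH − pKa) = 10^(7.17 − 7.49) = 0.4786; fraction as HOCl = 1/(1 + 0.4786) = 0.6763.
Free chlorine required for 1.94 ppm HOCl: 1.94 / 0.6763 = 2.869 ppm.
FC to add: 2.869 − 0.7 = 2.169 mg/L as Cl₂.
Cl₂ equivalent: 2.169 mg/L × 2,480,000 L = 5378 g.
Product at 90.6% available Cl: 5378 / 0.906 = 5936 g.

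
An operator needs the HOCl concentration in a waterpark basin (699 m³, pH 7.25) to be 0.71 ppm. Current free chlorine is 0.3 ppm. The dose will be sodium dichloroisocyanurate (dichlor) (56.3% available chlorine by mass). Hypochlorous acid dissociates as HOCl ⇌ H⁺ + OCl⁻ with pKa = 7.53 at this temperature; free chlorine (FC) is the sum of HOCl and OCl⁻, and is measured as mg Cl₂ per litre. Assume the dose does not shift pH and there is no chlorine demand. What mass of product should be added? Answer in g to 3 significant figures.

972 g

Volume: 699 m³ = 699,000 L.
[OCl⁻]/[HOCl] = 10^(pH − pKa) = 10^(7.25 − 7.53) = 0.5248; fraction as HOCl = 1/(1 + 0.5248) = 0.6558.
Free chlorine required for 0.71 ppm HOCl: 0.71 / 0.6558 = 1.083 ppm.
FC to add: 1.083 − 0.3 = 0.7826 mg/L as Cl₂.
Cl₂ equivalent: 0.7826 mg/L × 699,000 L = 547 g.
Product at 56.3% available Cl: 547 / 0.563 = 971.7 g.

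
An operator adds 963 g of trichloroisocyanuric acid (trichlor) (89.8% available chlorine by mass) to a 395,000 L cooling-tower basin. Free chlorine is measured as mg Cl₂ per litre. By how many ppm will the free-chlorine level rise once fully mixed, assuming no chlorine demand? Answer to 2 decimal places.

2.19 ppm

Available chlorine delivered: 963 g × 0.898 = 864.8 g as Cl₂.
Concentration rise: 864.8 g / 395,000 L = 2.189 mg/L = 2.19 ppm.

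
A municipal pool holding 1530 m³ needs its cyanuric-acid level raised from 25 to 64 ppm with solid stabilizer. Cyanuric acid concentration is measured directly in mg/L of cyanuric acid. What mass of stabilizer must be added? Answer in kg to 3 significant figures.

Volume: 1530 m³ = 1,530,000 L.
CYA to add: (64 − 25) = 39 mg/L × 1,530,000 L = 59,670 g cyanuric acid.

59.7 kg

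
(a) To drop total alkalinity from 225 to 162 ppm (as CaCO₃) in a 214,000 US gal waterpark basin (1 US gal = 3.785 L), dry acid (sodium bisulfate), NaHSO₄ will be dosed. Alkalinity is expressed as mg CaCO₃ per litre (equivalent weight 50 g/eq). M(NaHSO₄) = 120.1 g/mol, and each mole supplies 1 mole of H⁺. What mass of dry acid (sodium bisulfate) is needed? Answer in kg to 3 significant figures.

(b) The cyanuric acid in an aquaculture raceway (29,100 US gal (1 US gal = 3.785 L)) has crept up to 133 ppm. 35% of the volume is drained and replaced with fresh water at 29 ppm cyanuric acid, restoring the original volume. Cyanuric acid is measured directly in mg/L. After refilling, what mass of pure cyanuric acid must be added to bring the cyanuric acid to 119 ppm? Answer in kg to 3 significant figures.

(a) 123 kg; (b) 2.47 kg

(a) Volume: 214,000 US gal × 3.785 L/gal = 809,990 L.
(a) Alkalinity to neutralize: (225 − 162) = 63 mg/L as CaCO₃ × 809,990 L = 51,030 g as CaCO₃.
(a) Equivalents of H⁺ required: 51,030 ÷ 50 g/eq = 1021 eq = 1021 mol NaHSO₄.
(a) Mass of NaHSO₄: 1021 × 120.1 = 122,600 g.

(b) Volume: 29,100 US gal × 3.785 L/gal = 110,144 L.
(b) After draining 35% and refilling: 133 × 0.65 + 29 × 0.35 = 96.6 ppm.
(b) Deficit to target: 119 − 96.6 = 22.4 mg/L.
(b) Mass: 22.4 mg/L × 110,144 L = 2467 g cyanuric acid.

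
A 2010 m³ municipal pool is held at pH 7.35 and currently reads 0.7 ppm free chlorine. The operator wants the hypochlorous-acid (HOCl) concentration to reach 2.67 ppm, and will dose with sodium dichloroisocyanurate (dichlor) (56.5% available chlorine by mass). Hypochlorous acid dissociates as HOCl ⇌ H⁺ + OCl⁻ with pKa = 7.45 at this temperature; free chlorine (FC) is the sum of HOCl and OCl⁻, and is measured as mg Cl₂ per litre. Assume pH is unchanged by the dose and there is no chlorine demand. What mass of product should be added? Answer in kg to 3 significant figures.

14.6 kg

Volume: 2010 m³ = 2,010,000 L.
[OCl⁻]/[HOCl] = 10^(pH − pKa) = 10^(7.35 − 7.45) = 0.7943; fraction as HOCl = 1/(1 + 0.7943) = 0.5573.
Free chlorine required for 2.67 ppm HOCl: 2.67 / 0.5573 = 4.791 ppm.
FC to add: 4.791 − 0.7 = 4.091 mg/L as Cl₂.
Cl₂ equivalent: 4.091 mg/L × 2,010,000 L = 8223 g.
Product at 56.5% available Cl: 8223 / 0.565 = 14,550 g.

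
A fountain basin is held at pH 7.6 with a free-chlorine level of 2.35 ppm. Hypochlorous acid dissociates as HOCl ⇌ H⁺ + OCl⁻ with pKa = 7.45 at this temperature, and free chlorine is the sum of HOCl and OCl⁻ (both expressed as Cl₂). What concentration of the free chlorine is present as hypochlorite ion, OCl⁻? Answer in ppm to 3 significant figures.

1.38 ppm

[OCl⁻]/[HOCl] = 10^(pH − pKa) = 10^(7.6 − 7.45) = 10^0.15 = 1.413.
Fraction as HOCl = 1 / (1 + 1.413) = 0.4145.
OCl⁻ = (1 − 0.4145) × 2.35 ppm = 1.376 ppm.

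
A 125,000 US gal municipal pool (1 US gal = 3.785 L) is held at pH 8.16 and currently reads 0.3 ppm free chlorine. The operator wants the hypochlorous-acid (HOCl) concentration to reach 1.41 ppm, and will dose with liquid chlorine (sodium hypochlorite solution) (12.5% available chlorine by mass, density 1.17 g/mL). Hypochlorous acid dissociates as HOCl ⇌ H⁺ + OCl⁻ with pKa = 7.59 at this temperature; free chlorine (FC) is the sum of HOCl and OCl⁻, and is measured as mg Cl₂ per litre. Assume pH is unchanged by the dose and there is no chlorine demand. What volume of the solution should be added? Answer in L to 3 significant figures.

Volume: 125,000 US gal × 3.785 L/gal = 473,125 L.
[OCl⁻]/[HOCl] = 10^(pH − pKa) = 10^(8.16 − 7.59) = 3.715; fraction as HOCl = 1/(1 + 3.715) = 0.2121.
Free chlorine required for 1.41 ppm HOCl: 1.41 / 0.2121 = 6.649 ppm.
FC to add: 6.649 − 0.3 = 6.349 mg/L as Cl₂.
Cl₂ equivalent: 6.349 mg/L × 473,125 L = 3004 g.
Product at 12.5% available Cl: 3004 / 0.125 = 24,030 g.
Volume: 24,030 g ÷ 1.17 g/mL = 20,540 mL.

20.5 L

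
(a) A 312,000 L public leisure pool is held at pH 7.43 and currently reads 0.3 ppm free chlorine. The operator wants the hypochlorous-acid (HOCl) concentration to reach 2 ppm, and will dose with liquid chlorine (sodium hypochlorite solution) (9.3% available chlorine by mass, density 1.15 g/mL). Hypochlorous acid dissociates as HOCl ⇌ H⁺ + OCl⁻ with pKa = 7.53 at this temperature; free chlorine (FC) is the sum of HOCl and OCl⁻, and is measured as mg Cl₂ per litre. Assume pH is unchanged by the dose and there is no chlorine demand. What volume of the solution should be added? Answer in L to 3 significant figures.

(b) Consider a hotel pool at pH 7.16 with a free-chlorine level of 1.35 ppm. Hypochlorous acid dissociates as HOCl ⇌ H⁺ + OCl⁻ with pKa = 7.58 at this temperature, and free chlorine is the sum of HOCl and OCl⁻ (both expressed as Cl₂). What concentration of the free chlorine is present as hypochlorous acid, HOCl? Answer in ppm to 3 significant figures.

(a) 9.59 L; (b) 0.978 ppm

(a) [OCl⁻]/[HOCl] = 10^(pH − pKa) = 10^(7.43 − 7.53) = 0.7943; fraction as HOCl = 1/(1 + 0.7943) = 0.5573.
(a) Free chlorine required for 2 ppm HOCl: 2 / 0.5573 = 3.589 ppm.
(a) FC to add: 3.589 − 0.3 = 3.289 mg/L as Cl₂.
(a) Cl₂ equivalent: 3.289 mg/L × 312,000 L = 1026 g.
(a) Product at 9.3% available Cl: 1026 / 0.093 = 11,030 g.
(a) Volume: 11,030 g ÷ 1.15 g/mL = 9594 mL.

(b) [OCl⁻]/[HOCl] = 10^(pH − pKa) = 10^(7.16 − 7.58) = 10^-0.42 = 0.3802.
(b) Fraction as HOCl = 1 / (1 + 0.3802) = 0.7245.
(b) HOCl = 0.7245 × 1.35 ppm = 0.9781 ppm.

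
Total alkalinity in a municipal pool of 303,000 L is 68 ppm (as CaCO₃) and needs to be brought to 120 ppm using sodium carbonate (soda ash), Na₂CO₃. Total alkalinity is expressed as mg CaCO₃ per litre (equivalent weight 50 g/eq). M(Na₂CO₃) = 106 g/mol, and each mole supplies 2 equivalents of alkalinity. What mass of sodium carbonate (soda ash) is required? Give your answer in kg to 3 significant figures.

16.7 kg

Alkalinity to add: (120 − 68) = 52 mg/L as CaCO₃ × 303,000 L = 15,760 g as CaCO₃.
Equivalents: 15,760 g ÷ 50 g/eq = 315.1 eq.
Each mole of Na₂CO₃ supplies 2 eq, so 315.1 / 2 = 157.6 mol.
Mass: 157.6 mol × 106 g/mol = 16,700 g.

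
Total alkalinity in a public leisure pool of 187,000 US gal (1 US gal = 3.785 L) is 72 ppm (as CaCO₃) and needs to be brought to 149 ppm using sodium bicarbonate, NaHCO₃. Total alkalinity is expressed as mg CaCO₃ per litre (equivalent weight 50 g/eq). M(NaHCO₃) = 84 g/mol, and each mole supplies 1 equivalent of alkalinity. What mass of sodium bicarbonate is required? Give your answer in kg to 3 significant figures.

Volume: 187,000 US gal × 3.785 L/gal = 707,795 L.
Alkalinity to add: (149 − 72) = 77 mg/L as CaCO₃ × 707,795 L = 54,500 g as CaCO₃.
Equivalents: 54,500 g ÷ 50 g/eq = 1090 eq.
NaHCO₃ supplies 1 eq per mole → 1090 mol.
Mass: 1090 mol × 84 g/mol = 91,560 g.

91.6 kg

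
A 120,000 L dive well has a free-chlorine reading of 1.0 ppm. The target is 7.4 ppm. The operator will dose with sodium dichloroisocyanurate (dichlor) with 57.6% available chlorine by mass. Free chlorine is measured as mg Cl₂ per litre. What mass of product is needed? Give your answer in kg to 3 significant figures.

Chlorine deficit: 7.4 − 1.0 = 6.4 ppm = 6.4 mg/L as Cl₂.
Cl₂ equivalent needed: 6.4 mg/L × 120,000 L = 768,000 mg = 768 g.
Product at 57.6% available chlorine: 768 / 0.576 = 1333 g.

1.33 kg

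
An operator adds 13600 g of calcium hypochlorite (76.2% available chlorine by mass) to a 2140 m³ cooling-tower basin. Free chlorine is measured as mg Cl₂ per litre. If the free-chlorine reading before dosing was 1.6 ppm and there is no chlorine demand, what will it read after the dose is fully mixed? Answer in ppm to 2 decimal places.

Volume: 2140 m³ = 2,140,000 L.
Available chlorine delivered: 13,600 g × 0.762 = 10,360 g as Cl₂.
Concentration rise: 10,360 g / 2,140,000 L = 4.843 mg/L = 4.84 ppm.
Final FC: 1.6 + 4.84 = 6.44 ppm.

6.44 ppm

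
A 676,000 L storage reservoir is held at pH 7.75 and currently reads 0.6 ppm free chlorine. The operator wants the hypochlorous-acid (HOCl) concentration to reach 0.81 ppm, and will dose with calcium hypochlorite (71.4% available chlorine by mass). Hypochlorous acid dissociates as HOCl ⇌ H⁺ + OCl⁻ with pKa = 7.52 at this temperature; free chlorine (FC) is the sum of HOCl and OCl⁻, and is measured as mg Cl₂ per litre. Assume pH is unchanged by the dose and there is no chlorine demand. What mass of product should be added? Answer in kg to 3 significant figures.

1.50 kg

[OCl⁻]/[HOCl] = 10^(pH − pKa) = 10^(7.75 − 7.52) = 1.698; fraction as HOCl = 1/(1 + 1.698) = 0.3706.
Free chlorine required for 0.81 ppm HOCl: 0.81 / 0.3706 = 2.186 ppm.
FC to add: 2.186 − 0.6 = 1.586 mg/L as Cl₂.
Cl₂ equivalent: 1.586 mg/L × 676,000 L = 1072 g.
Product at 71.4% available Cl: 1072 / 0.714 = 1501 g.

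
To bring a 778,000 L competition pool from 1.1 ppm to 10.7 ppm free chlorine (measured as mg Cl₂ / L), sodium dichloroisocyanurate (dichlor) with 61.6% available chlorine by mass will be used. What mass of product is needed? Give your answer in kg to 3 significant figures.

12.1 kg

Chlorine deficit: 10.7 − 1.1 = 9.6 ppm = 9.6 mg/L as Cl₂.
Cl₂ equivalent needed: 9.6 mg/L × 778,000 L = 7,469,000 mg = 7469 g.
Product at 61.6% available chlorine: 7469 / 0.616 = 12,120 g.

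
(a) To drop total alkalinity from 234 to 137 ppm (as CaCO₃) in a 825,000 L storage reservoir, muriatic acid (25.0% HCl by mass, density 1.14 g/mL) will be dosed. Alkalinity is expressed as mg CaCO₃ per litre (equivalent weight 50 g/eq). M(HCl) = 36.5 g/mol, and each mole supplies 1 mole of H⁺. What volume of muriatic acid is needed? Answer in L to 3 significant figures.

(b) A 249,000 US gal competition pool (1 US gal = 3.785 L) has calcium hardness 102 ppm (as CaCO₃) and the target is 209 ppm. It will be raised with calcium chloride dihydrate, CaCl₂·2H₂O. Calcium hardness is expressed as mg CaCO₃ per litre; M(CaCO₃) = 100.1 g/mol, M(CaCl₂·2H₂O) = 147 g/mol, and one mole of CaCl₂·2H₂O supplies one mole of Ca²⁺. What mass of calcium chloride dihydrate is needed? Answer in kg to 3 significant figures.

(a) 205 L; (b) 148 kg

(a) Alkalinity to neutralize: (234 − 137) = 97 mg/L as CaCO₃ × 825,000 L = 80,020 g as CaCO₃.
(a) Equivalents of H⁺ required: 80,020 ÷ 50 g/eq = 1600 eq = 1600 mol HCl.
(a) Mass of HCl: 1600 × 36.5 = 58,420 g.
(a) Mass of 25.0% solution: 58,420 / 0.25 = 233,700 g.
(a) Volume: 233,700 g ÷ 1.14 g/mL = 205,000 mL.

(b) Volume: 249,000 US gal × 3.785 L/gal = 942,465 L.
(b) Hardness to add: (209 − 102) = 107 mg/L as CaCO₃ × 942,465 L = 100,800 g as CaCO₃.
(b) Moles of Ca²⁺ (1 mol Ca²⁺ ≡ 1 mol CaCO₃): 100,800 / 100.1 g/mol = 1007 mol.
(b) Mass of CaCl₂·2H₂O: 1007 × 147 = 148,100 g.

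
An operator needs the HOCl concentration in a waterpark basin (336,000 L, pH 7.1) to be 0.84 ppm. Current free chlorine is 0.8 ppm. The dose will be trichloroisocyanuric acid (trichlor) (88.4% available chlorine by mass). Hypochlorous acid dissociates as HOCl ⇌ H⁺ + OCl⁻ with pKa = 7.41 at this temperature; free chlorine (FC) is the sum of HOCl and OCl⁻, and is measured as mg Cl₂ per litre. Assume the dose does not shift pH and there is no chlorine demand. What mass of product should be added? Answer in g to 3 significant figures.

[OCl⁻]/[HOCl] = 10^(pH − pKa) = 10^(7.1 − 7.41) = 0.4898; fraction as HOCl = 1/(1 + 0.4898) = 0.6712.
Free chlorine required for 0.84 ppm HOCl: 0.84 / 0.6712 = 1.251 ppm.
FC to add: 1.251 − 0.8 = 0.4514 mg/L as Cl₂.
Cl₂ equivalent: 0.4514 mg/L × 336,000 L = 151.7 g.
Product at 88.4% available Cl: 151.7 / 0.884 = 171.6 g.

172 g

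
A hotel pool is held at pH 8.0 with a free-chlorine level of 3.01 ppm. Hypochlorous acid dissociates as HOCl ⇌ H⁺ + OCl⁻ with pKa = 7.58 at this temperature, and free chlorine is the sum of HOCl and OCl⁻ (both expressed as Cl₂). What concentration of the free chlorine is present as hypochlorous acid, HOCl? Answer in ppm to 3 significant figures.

0.829 ppm

[OCl⁻]/[HOCl] = 10^(pH − pKa) = 10^(8.0 − 7.58) = 10^0.42 = 2.63.
Fraction as HOCl = 1 / (1 + 2.63) = 0.2755.
HOCl = 0.2755 × 3.01 ppm = 0.8291 ppm.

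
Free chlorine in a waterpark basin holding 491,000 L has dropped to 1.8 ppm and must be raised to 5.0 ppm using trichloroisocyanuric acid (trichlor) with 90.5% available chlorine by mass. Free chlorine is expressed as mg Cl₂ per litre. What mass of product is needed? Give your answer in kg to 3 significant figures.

1.74 kg

Chlorine deficit: 5.0 − 1.8 = 3.2 ppm = 3.2 mg/L as Cl₂.
Cl₂ equivalent needed: 3.2 mg/L × 491,000 L = 1,571,000 mg = 1571 g.
Product at 90.5% available chlorine: 1571 / 0.905 = 1736 g.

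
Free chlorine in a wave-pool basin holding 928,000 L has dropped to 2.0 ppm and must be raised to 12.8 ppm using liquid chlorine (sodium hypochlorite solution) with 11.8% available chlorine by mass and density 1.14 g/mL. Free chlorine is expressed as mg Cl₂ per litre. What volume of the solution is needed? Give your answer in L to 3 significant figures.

74.5 L

Chlorine deficit: 12.8 − 2.0 = 10.8 ppm = 10.8 mg/L as Cl₂.
Cl₂ equivalent needed: 10.8 mg/L × 928,000 L = 10,020,000 mg = 10,020 g.
Product at 11.8% available chlorine: 10,020 / 0.118 = 84,940 g.
Volume at density 1.14 g/mL: 84,940 g ÷ 1.14 g/mL = 74,500 mL.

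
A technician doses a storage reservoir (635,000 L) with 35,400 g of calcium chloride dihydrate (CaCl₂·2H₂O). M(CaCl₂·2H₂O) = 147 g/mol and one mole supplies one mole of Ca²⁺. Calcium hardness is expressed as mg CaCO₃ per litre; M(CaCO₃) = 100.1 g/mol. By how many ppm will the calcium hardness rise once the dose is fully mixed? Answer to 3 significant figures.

Moles of Ca²⁺: 35,400 g ÷ 147 g/mol = 240.8 mol.
As CaCO₃: 240.8 mol × 100.1 g/mol = 24,110 g.
Rise: 24,110 g / 635,000 L × 1000 = 37.96 mg/L.

38.0 ppm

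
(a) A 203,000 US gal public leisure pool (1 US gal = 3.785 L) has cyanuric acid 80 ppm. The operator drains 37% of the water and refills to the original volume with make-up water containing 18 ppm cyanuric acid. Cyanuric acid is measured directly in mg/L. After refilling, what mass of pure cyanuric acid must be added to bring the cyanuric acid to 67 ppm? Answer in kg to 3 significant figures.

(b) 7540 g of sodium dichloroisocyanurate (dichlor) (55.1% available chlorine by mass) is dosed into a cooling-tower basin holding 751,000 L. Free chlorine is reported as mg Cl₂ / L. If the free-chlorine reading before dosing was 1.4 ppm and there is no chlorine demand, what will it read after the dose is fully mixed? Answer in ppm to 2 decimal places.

(a) Volume: 203,000 US gal × 3.785 L/gal = 768,355 L.
(a) After draining 37% and refilling: 80 × 0.63 + 18 × 0.37 = 57.06 ppm.
(a) Deficit to target: 67 − 57.06 = 9.94 mg/L.
(a) Mass: 9.94 mg/L × 768,355 L = 7637 g cyanuric acid.

(b) Available chlorine delivered: 7540 g × 0.551 = 4155 g as Cl₂.
(b) Concentration rise: 4155 g / 751,000 L = 5.532 mg/L = 5.53 ppm.
(b) Final FC: 1.4 + 5.53 = 6.93 ppm.

(a) 7.64 kg; (b) 6.93 ppm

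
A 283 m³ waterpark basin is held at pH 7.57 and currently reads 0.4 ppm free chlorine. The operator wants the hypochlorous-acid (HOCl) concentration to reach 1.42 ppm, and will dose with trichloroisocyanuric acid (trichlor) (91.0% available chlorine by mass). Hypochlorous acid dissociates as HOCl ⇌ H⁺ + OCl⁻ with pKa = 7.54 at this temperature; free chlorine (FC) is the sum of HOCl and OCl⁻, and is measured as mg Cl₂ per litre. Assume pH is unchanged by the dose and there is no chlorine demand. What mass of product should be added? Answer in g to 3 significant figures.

790 g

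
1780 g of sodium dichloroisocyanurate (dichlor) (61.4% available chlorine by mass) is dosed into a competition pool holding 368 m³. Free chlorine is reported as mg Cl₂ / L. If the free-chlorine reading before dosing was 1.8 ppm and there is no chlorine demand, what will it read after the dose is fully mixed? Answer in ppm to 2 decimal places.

Volume: 368 m³ = 368,000 L.
Available chlorine delivered: 1780 g × 0.614 = 1093 g as Cl₂.
Concentration rise: 1093 g / 368,000 L = 2.97 mg/L = 2.97 ppm.
Final FC: 1.8 + 2.97 = 4.77 ppm.

4.77 ppm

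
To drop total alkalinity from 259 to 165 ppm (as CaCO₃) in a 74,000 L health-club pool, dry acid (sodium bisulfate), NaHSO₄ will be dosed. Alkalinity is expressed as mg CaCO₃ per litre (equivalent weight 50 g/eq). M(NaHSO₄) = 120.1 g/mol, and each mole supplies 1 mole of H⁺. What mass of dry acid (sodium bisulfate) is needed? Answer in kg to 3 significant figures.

16.7 kg

Alkalinity to neutralize: (259 − 165) = 94 mg/L as CaCO₃ × 74,000 L = 6956 g as CaCO₃.
Equivalents of H⁺ required: 6956 ÷ 50 g/eq = 139.1 eq = 139.1 mol NaHSO₄.
Mass of NaHSO₄: 139.1 × 120.1 = 16,710 g.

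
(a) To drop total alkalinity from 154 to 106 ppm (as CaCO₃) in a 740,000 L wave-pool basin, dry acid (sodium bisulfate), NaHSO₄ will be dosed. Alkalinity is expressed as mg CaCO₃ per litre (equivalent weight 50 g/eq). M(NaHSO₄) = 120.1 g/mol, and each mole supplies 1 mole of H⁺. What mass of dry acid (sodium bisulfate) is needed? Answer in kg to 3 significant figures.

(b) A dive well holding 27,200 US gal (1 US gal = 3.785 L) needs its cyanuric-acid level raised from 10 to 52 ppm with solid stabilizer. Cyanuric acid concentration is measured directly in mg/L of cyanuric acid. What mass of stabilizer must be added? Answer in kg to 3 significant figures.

(a) 85.3 kg; (b) 4.32 kg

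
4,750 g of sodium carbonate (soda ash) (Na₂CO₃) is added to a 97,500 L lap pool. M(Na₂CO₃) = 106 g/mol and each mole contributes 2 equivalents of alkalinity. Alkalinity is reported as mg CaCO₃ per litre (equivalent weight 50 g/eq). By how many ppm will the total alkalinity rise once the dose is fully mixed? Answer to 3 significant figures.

46.0 ppm

Moles of Na₂CO₃: 4,750 g ÷ 106 g/mol = 44.81 mol → 89.62 eq of alkalinity.
As CaCO₃: 89.62 eq × 50 g/eq = 4481 g.
Rise: 4481 g / 97,500 L × 1000 = 45.96 mg/L.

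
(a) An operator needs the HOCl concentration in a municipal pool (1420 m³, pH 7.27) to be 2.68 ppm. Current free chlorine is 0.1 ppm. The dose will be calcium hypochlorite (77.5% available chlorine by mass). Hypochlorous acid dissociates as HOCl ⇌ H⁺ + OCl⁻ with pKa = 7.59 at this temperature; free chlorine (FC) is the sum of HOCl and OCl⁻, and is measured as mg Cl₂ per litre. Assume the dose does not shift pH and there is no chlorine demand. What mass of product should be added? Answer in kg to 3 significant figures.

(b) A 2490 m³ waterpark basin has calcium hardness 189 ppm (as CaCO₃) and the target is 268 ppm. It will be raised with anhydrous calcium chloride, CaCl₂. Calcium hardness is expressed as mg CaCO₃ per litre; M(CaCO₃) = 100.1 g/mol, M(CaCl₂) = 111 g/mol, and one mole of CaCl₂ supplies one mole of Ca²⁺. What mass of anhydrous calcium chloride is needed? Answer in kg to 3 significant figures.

(a) Volume: 1420 m³ = 1,420,000 L.
(a) [OCl⁻]/[HOCl] = 10^(pH − pKa) = 10^(7.27 − 7.59) = 0.4786; fraction as HOCl = 1/(1 + 0.4786) = 0.6763.
(a) Free chlorine required for 2.68 ppm HOCl: 2.68 / 0.6763 = 3.963 ppm.
(a) FC to add: 3.963 − 0.1 = 3.863 mg/L as Cl₂.
(a) Cl₂ equivalent: 3.863 mg/L × 1,420,000 L = 5485 g.
(a) Product at 77.5% available Cl: 5485 / 0.775 = 7078 g.

(b) Volume: 2490 m³ = 2,490,000 L.
(b) Hardness to add: (268 − 189) = 79 mg/L as CaCO₃ × 2,490,000 L = 196,700 g as CaCO₃.
(b) Moles of Ca²⁺ (1 mol Ca²⁺ ≡ 1 mol CaCO₃): 196,700 / 100.1 g/mol = 1965 mol.
(b) Mass of CaCl₂: 1965 × 111 = 218,100 g.

(a) 7.08 kg; (b) 218 kg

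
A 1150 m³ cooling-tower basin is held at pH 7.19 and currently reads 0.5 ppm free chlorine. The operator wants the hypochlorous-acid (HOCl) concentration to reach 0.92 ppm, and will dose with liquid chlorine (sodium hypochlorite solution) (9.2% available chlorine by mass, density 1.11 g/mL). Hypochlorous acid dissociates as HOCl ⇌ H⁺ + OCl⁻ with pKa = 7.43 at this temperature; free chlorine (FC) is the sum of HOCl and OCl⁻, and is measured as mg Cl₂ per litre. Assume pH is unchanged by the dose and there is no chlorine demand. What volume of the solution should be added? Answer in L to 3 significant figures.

10.7 L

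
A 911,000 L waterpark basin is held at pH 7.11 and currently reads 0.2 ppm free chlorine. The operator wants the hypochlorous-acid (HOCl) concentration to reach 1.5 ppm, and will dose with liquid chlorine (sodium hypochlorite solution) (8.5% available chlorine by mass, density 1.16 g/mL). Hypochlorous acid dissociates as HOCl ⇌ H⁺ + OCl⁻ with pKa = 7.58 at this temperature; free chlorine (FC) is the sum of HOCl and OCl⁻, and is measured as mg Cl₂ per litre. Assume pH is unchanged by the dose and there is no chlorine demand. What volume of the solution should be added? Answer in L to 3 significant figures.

16.7 L

[OCl⁻]/[HOCl] = 10^(pH − pKa) = 10^(7.11 − 7.58) = 0.3388; fraction as HOCl = 1/(1 + 0.3388) = 0.7469.
Free chlorine required for 1.5 ppm HOCl: 1.5 / 0.7469 = 2.008 ppm.
FC to add: 2.008 − 0.2 = 1.808 mg/L as Cl₂.
Cl₂ equivalent: 1.808 mg/L × 911,000 L = 1647 g.
Product at 8.5% available Cl: 1647 / 0.085 = 19,380 g.
Volume: 19,380 g ÷ 1.16 g/mL = 16,710 mL.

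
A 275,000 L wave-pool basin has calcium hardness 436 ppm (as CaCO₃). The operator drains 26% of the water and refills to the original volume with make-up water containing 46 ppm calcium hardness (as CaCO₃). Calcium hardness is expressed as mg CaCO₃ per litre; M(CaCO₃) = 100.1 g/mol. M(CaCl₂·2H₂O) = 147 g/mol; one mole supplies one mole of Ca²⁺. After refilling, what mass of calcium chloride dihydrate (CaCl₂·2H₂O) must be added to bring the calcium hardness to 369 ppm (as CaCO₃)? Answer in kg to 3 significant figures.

After draining 26% and refilling: 436 × 0.74 + 46 × 0.26 = 334.6 ppm.
Deficit to target: 369 − 334.6 = 34.4 mg/L.
As CaCO₃: 34.4 mg/L × 275,000 L = 9460 g; ÷ 100.1 = 94.51 mol Ca²⁺.
Mass: 94.51 × 147 = 13,890 g.

13.9 kg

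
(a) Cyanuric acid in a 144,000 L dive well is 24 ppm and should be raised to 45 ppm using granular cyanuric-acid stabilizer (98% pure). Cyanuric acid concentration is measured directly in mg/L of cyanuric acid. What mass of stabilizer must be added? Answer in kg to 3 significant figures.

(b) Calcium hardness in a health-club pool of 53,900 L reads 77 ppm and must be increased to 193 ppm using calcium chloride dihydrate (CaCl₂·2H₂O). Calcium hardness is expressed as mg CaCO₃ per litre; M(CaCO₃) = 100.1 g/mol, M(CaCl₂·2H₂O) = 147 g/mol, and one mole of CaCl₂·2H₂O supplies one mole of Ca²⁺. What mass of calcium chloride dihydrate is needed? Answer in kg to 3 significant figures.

(a) CYA to add: (45 − 24) = 21 mg/L × 144,000 L = 3024 g cyanuric acid.
(a) At 98% purity: 3024 / 0.98 = 3086 g product.

(b) Hardness to add: (193 − 77) = 116 mg/L as CaCO₃ × 53,900 L = 6252 g as CaCO₃.
(b) Moles of Ca²⁺ (1 mol Ca²⁺ ≡ 1 mol CaCO₃): 6252 / 100.1 g/mol = 62.46 mol.
(b) Mass of CaCl₂·2H₂O: 62.46 × 147 = 9182 g.

(a) 3.09 kg; (b) 9.18 kg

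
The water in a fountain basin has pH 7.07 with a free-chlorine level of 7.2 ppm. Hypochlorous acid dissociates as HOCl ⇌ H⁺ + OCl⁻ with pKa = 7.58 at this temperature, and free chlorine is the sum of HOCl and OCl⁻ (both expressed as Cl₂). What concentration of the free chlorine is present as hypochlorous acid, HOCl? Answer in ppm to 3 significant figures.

[OCl⁻]/[HOCl] = 10^(pH − pKa) = 10^(7.07 − 7.58) = 10^-0.51 = 0.309.
Fraction as HOCl = 1 / (1 + 0.309) = 0.7639.
HOCl = 0.7639 × 7.2 ppm = 5.5 ppm.

5.50 ppm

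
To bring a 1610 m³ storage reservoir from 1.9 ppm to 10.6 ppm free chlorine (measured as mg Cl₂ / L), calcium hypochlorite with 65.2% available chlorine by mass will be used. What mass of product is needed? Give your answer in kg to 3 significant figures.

Volume: 1610 m³ = 1,610,000 L.
Chlorine deficit: 10.6 − 1.9 = 8.7 ppm = 8.7 mg/L as Cl₂.
Cl₂ equivalent needed: 8.7 mg/L × 1,610,000 L = 14,010,000 mg = 14,010 g.
Product at 65.2% available chlorine: 14,010 / 0.652 = 21,480 g.

21.5 kg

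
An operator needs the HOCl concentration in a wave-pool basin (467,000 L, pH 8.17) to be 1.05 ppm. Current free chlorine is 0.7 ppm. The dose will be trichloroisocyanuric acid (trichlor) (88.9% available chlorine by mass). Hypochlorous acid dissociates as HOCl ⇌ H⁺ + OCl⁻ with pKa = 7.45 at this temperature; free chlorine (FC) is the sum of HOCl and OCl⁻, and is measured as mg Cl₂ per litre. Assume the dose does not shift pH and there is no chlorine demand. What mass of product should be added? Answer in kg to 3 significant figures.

3.08 kg

[OCl⁻]/[HOCl] = 10^(pH − pKa) = 10^(8.17 − 7.45) = 5.248; fraction as HOCl = 1/(1 + 5.248) = 0.16.
Free chlorine required for 1.05 ppm HOCl: 1.05 / 0.16 = 6.56 ppm.
FC to add: 6.56 − 0.7 = 5.86 mg/L as Cl₂.
Cl₂ equivalent: 5.86 mg/L × 467,000 L = 2737 g.
Product at 88.9% available Cl: 2737 / 0.889 = 3079 g.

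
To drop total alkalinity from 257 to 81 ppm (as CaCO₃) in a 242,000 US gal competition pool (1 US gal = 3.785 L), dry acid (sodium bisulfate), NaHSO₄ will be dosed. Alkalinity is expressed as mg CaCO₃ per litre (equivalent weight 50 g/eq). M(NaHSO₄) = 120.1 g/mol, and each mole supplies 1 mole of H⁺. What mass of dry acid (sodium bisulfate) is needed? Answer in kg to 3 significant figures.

387 kg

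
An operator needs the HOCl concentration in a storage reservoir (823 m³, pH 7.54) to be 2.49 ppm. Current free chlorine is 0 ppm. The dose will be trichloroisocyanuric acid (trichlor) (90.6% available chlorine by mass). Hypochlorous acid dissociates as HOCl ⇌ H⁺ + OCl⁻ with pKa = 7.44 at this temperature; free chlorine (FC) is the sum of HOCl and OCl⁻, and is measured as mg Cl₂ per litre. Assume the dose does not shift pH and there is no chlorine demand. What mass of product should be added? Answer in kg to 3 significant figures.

Volume: 823 m³ = 823,000 L.
[OCl⁻]/[HOCl] = 10^(pH − pKa) = 10^(7.54 − 7.44) = 1.259; fraction as HOCl = 1/(1 + 1.259) = 0.4427.
Free chlorine required for 2.49 ppm HOCl: 2.49 / 0.4427 = 5.625 ppm.
FC to add: 5.625 − 0 = 5.625 mg/L as Cl₂.
Cl₂ equivalent: 5.625 mg/L × 823,000 L = 4629 g.
Product at 90.6% available Cl: 4629 / 0.906 = 5109 g.

5.11 kg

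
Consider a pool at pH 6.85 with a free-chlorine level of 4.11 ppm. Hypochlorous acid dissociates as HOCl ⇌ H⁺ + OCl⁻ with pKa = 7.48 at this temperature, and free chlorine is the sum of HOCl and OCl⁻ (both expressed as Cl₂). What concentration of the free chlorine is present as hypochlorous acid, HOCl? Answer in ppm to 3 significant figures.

3.33 ppm

[OCl⁻]/[HOCl] = 10^(pH − pKa) = 10^(6.85 − 7.48) = 10^-0.63 = 0.2344.
Fraction as HOCl = 1 / (1 + 0.2344) = 0.8101.
HOCl = 0.8101 × 4.11 ppm = 3.329 ppm.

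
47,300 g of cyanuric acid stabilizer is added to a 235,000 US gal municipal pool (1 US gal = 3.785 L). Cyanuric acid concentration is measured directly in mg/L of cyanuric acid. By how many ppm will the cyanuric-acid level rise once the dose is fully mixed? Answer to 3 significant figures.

Volume: 235,000 US gal × 3.785 L/gal = 889,475 L.
Rise: 47,300 g / 889,475 L × 1000 = 53.18 mg/L.

53.2 ppm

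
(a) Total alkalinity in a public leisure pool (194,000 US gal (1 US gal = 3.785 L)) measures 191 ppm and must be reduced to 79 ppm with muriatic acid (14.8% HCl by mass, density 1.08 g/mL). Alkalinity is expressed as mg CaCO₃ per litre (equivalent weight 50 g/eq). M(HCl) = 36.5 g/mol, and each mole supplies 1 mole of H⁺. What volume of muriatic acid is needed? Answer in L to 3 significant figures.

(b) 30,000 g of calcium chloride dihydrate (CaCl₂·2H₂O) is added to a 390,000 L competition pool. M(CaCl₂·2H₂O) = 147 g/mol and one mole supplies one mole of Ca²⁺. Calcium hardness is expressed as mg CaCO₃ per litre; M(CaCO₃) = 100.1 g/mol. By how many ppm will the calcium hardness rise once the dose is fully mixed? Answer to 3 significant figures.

(a) Volume: 194,000 US gal × 3.785 L/gal = 734,290 L.
(a) Alkalinity to neutralize: (191 − 79) = 112 mg/L as CaCO₃ × 734,290 L = 82,240 g as CaCO₃.
(a) Equivalents of H⁺ required: 82,240 ÷ 50 g/eq = 1645 eq = 1645 mol HCl.
(a) Mass of HCl: 1645 × 36.5 = 60,040 g.
(a) Mass of 14.8% solution: 60,040 / 0.148 = 405,600 g.
(a) Volume: 405,600 g ÷ 1.08 g/mL = 375,600 mL.

(b) Moles of Ca²⁺: 30,000 g ÷ 147 g/mol = 204.1 mol.
(b) As CaCO₃: 204.1 mol × 100.1 g/mol = 20,430 g.
(b) Rise: 20,430 g / 390,000 L × 1000 = 52.38 mg/L.

(a) 376 L; (b) 52.4 ppm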